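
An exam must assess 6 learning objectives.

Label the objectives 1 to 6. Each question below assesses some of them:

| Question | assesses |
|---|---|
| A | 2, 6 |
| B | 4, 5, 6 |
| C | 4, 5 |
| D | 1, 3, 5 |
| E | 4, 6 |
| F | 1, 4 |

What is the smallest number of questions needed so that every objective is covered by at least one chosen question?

3

A and D and F together: A ∪ D ∪ F = {1, 2, 3, 4, 5, 6} — every objective is covered.
Only A contains 2, so A is forced; the remaining 4 objectives need at least 2 more questions (each remaining question adds at most 3) — so at least 3 questions are needed, and 3 is optimal.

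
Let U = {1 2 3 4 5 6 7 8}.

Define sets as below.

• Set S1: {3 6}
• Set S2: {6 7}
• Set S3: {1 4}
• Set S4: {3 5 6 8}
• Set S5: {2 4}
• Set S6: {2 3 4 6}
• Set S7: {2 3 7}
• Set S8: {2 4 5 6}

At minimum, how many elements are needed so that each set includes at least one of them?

H = {3, 4, 7} meets every set (each contains at least one member of H), and |H| = 3.
No choice of 2 elements meets every set, so 3 is the minimum.

3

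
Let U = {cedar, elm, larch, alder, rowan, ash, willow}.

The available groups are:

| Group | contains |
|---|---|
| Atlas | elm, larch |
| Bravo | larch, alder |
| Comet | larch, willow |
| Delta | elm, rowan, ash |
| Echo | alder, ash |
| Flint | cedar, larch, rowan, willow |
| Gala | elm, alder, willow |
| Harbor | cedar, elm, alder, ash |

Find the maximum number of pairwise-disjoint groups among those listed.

2

Comet, Harbor are pairwise disjoint (Comet={larch,willow}; Harbor={cedar,elm,alder,ash}).
Every remaining group overlaps one of these, and no 3 of the listed groups are pairwise disjoint, so 2 is the maximum.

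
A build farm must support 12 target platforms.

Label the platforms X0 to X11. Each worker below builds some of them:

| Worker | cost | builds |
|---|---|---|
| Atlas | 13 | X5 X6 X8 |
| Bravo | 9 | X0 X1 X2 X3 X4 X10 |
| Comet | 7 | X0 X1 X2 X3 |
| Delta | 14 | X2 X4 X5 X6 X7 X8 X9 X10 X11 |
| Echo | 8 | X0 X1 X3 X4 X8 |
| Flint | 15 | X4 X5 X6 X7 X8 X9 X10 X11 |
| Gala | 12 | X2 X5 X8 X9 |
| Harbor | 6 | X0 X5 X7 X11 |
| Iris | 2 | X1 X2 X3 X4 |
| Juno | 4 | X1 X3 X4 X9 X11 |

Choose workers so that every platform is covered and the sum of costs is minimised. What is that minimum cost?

21

Comet, Delta together cover every platform (Comet ∪ Delta = {X0, X1, X2, X3, X4, X5, X6, X7, X8, X9, X10, X11}); total cost 7 + 14 = 21.
The greedy pick Iris, Harbor, Delta costs 22; no covering selection beats 21.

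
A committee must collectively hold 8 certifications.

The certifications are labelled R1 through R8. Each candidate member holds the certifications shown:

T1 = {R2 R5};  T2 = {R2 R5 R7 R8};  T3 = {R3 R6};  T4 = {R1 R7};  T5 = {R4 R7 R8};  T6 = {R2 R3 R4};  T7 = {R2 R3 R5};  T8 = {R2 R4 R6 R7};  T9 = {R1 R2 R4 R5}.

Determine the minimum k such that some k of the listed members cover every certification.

3

T2 and T3 and T9 together: T2 ∪ T3 ∪ T9 = {R1, R2, R3, R4, R5, R6, R7, R8} — every certification is covered.
No 2 of the 9 members cover everything (all 36 combinations miss at least one certification), so 3 is optimal.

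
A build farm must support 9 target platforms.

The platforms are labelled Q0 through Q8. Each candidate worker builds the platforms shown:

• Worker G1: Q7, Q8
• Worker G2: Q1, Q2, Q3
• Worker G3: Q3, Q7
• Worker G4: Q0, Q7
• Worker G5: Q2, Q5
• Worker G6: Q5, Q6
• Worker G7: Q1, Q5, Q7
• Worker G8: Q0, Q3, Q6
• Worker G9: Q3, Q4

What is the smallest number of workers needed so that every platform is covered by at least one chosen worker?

G1 and G2 and G7 and G8 and G9 together: G1 ∪ G2 ∪ G7 ∪ G8 ∪ G9 = {Q0, Q1, Q2, Q3, Q4, Q5, Q6, Q7, Q8} — every platform is covered.
No 4 of the 9 workers cover everything (all 126 combinations miss at least one platform), so 5 is optimal.

5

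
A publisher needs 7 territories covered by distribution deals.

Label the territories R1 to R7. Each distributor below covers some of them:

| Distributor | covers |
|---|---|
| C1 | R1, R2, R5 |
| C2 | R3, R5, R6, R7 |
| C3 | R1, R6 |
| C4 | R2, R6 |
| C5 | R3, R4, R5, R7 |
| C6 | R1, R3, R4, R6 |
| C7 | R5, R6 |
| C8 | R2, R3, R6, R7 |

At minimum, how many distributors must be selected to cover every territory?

3

C1 and C5 and C7 together: C1 ∪ C5 ∪ C7 = {R1, R2, R3, R4, R5, R6, R7} — every territory is covered.
No 2 of the 8 distributors cover everything (all 28 combinations miss at least one territory), so 3 is optimal.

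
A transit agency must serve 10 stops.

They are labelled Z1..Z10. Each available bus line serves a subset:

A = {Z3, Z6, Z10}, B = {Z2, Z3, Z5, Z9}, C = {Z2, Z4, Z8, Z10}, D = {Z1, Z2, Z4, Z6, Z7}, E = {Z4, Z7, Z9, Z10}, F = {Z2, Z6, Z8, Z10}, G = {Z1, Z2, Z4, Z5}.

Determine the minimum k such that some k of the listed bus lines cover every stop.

3

B and D and F together: B ∪ D ∪ F = {Z1, Z2, Z3, Z4, Z5, Z6, Z7, Z8, Z9, Z10} — every stop is covered.
No 2 of the 7 bus lines cover everything (all 21 combinations miss at least one stop), so 3 is optimal.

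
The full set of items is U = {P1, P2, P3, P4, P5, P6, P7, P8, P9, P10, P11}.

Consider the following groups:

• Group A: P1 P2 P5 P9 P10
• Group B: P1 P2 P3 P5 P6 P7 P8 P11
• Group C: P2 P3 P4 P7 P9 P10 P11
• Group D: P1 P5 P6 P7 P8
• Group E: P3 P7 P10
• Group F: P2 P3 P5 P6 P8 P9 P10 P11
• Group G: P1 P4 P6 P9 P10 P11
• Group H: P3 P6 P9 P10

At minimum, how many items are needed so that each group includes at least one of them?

2

Take T = {P6, P10}. Each listed group contains at least one of these, so T is a hitting set of size 2.
No single item lies in every group, so at least 2 are needed and 2 is optimal.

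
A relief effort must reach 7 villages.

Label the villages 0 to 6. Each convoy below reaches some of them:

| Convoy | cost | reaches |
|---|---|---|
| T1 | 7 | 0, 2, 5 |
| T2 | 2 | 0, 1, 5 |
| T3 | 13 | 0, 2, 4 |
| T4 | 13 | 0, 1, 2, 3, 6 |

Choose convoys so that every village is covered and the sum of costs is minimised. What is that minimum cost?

28

T2, T3, T4 together cover every village (T2 ∪ T3 ∪ T4 = {0, 1, 2, 3, 4, 5, 6}); total cost 2 + 13 + 13 = 28.
No covering selection has total cost below 28.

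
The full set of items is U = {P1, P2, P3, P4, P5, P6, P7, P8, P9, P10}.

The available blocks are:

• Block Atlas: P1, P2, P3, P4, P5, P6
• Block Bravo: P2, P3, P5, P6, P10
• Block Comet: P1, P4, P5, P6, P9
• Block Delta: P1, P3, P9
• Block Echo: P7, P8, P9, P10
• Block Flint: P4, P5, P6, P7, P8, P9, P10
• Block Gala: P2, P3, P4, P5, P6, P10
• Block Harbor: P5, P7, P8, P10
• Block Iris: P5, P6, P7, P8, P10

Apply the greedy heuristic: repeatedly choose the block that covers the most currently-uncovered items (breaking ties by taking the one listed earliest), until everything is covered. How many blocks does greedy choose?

Greedy: pick Flint (covers 7 new) → pick Atlas (covers 3 new). Total picks: 2.

2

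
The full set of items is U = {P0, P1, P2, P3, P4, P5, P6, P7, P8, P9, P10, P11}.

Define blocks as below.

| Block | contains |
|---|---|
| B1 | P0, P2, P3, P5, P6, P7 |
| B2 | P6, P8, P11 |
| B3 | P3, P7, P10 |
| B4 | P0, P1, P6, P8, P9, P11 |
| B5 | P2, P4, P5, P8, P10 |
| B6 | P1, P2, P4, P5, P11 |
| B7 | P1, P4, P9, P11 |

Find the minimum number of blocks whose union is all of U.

3

B3, B4, and B5 cover everything between them: the union {P0, P1, P2, P3, P4, P5, P6, P7, P8, P9, P10, P11} is all of U.
No 2 of the 7 blocks cover everything (all 21 combinations miss at least one item), so 3 is optimal.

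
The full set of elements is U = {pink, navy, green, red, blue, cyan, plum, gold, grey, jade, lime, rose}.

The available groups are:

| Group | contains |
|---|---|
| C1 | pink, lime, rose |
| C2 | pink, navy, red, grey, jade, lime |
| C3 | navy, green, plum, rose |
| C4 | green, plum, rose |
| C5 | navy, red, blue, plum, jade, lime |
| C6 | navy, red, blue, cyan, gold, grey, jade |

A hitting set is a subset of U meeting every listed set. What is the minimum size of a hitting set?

2

The 2 elements {jade, rose} hit every group.
The groups C2, C4 are pairwise disjoint, so any hitting set needs a separate element for each — at least 2. Hence 2 is optimal.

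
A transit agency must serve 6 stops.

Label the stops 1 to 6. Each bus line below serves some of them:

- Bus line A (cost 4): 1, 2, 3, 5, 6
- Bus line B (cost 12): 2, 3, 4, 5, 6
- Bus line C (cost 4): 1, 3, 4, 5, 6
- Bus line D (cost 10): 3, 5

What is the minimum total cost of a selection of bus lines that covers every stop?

8

A, C together cover every stop (A ∪ C = {1, 2, 3, 4, 5, 6}); total cost 4 + 4 = 8.
No covering selection has total cost below 8.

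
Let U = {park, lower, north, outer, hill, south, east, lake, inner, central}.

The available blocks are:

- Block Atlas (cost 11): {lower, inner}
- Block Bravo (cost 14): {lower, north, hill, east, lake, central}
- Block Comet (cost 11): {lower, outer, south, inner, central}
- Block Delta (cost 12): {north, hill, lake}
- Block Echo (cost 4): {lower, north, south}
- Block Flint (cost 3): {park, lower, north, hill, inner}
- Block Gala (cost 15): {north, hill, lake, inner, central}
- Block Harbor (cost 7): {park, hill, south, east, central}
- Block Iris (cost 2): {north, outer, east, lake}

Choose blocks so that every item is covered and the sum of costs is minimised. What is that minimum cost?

Flint, Harbor, Iris together cover every item (Flint ∪ Harbor ∪ Iris = {park, lower, north, outer, hill, south, east, lake, inner, central}); total cost 3 + 7 + 2 = 12.
No covering selection has total cost below 12.

12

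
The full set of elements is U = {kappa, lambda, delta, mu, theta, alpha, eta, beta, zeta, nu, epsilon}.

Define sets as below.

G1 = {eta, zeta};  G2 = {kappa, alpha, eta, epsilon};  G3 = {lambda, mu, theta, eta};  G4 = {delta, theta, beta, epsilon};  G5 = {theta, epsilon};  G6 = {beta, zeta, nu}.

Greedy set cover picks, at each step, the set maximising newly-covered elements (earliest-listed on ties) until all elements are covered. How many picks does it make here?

4

Greedy: pick G2 (covers 4 new) → pick G3 (covers 3 new) → pick G6 (covers 3 new) → pick G4 (covers 1 new). Total picks: 4.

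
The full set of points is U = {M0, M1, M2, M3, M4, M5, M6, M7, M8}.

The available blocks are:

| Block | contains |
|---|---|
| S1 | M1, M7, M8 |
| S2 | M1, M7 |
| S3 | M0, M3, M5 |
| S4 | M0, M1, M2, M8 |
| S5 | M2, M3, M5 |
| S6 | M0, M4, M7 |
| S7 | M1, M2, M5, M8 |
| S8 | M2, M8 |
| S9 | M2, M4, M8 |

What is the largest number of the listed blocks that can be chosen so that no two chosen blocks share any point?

S2, S3, S9 are pairwise disjoint (S2={M1,M7}; S3={M0,M3,M5}; S9={M2,M4,M8}).
Every remaining block overlaps one of these, and no 4 of the listed blocks are pairwise disjoint, so 3 is the maximum.

3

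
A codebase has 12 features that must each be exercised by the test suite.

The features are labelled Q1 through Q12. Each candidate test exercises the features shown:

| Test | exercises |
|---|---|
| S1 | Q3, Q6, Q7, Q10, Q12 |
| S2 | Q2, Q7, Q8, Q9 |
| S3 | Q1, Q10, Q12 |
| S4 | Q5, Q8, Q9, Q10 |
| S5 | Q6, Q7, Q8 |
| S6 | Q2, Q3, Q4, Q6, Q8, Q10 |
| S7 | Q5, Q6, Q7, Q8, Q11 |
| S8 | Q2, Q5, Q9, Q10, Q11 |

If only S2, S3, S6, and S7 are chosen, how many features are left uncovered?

0

Union of S2, S3, S6, S7 = {Q1, Q2, Q3, Q4, Q5, Q6, Q7, Q8, Q9, Q10, Q11, Q12} — that's every feature, so 0 are uncovered.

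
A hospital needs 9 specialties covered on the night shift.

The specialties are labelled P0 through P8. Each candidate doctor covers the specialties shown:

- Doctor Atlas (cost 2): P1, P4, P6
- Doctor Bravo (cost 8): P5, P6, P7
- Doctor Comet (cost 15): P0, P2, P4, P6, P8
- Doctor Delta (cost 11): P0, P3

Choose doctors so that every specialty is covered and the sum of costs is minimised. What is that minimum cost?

36

Atlas, Bravo, Comet, Delta together cover every specialty (Atlas ∪ Bravo ∪ Comet ∪ Delta = {P0, P1, P2, P3, P4, P5, P6, P7, P8}); total cost 2 + 8 + 15 + 11 = 36.
No covering selection has total cost below 36.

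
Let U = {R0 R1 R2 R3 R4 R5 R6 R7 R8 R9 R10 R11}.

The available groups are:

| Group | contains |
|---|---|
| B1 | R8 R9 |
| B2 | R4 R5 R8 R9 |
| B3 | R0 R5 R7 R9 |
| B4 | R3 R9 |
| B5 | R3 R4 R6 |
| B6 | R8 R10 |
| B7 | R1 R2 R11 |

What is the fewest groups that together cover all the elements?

4

Take {B3, B5, B6, B7}. Their union is {R0, R1, R2, R3, R4, R5, R6, R7, R8, R9, R10, R11}, which is all 12 elements.
Only B3 contains R0, so B3 is forced; the remaining 8 elements need at least 3 more groups (each remaining group adds at most 3) — so at least 4 groups are needed, and 4 is optimal.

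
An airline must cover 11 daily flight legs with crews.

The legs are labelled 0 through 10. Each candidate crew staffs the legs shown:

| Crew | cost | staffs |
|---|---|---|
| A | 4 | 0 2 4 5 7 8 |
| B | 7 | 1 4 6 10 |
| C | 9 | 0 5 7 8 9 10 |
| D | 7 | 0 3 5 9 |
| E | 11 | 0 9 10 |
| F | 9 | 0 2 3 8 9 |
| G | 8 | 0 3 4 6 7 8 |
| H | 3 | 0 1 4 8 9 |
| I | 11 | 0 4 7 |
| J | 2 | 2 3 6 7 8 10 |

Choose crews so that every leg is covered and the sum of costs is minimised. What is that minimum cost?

A, H, J together cover every leg (A ∪ H ∪ J = {0, 1, 2, 3, 4, 5, 6, 7, 8, 9, 10}); total cost 4 + 3 + 2 = 9.
No covering selection has total cost below 9.

9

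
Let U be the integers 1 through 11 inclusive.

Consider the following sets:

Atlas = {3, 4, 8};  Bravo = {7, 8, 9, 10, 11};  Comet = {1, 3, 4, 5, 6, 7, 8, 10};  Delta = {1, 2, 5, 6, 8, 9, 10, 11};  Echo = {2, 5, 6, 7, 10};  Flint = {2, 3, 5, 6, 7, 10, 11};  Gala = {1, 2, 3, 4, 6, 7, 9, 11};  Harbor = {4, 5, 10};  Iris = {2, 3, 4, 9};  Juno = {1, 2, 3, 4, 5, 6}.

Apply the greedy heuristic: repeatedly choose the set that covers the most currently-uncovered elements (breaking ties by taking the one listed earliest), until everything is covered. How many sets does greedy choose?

Greedy: pick Comet (covers 8 new) → pick Delta (covers 3 new). Total picks: 2.

2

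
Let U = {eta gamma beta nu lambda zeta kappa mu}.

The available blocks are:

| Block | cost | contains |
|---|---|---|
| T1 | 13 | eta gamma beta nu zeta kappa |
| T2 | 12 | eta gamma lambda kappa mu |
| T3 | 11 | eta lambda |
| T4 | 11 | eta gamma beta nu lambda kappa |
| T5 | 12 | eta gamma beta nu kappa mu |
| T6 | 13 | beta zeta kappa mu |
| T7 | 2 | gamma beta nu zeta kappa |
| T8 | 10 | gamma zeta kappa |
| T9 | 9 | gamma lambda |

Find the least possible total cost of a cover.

T2, T7 together cover every point (T2 ∪ T7 = {eta, gamma, beta, nu, lambda, zeta, kappa, mu}); total cost 12 + 2 = 14.
No covering selection has total cost below 14.

14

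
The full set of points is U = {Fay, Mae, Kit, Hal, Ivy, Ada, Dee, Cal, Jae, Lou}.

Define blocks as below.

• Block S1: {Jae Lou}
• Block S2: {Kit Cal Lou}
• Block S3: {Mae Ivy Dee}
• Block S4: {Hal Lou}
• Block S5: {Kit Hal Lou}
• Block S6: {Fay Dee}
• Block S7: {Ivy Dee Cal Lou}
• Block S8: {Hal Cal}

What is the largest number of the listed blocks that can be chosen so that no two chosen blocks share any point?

S1, S3, S8 are pairwise disjoint (S1={Jae,Lou}; S3={Mae,Ivy,Dee}; S8={Hal,Cal}).
Every remaining block overlaps one of these, and no 4 of the listed blocks are pairwise disjoint, so 3 is the maximum.

3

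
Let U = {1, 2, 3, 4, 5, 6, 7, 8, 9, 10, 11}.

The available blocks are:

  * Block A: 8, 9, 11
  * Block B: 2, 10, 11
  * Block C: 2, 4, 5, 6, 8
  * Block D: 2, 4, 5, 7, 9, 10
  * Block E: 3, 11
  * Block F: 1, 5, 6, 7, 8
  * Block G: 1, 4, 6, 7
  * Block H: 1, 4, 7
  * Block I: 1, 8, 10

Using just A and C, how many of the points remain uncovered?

4

Union of A, C = {2, 4, 5, 6, 8, 9, 11}.
Not covered: 1, 3, 7, 10 — 4 points.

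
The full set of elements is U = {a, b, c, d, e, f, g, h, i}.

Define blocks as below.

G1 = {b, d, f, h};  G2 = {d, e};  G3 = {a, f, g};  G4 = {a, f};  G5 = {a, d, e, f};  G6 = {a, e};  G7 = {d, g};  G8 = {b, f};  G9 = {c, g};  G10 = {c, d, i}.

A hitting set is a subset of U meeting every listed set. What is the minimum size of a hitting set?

Take T = {a, d, f, g}. Each listed block contains at least one of these, so T is a hitting set of size 4.
No choice of 3 elements meets every block, so 4 is the minimum.

4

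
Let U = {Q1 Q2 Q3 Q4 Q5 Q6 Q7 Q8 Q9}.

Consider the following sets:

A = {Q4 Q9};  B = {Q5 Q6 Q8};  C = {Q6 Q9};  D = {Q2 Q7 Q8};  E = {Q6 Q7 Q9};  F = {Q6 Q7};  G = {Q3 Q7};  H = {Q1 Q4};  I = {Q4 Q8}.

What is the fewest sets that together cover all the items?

5

Take {A, B, D, G, H}. Their union is {Q1, Q2, Q3, Q4, Q5, Q6, Q7, Q8, Q9}, which is all 9 items.
No 4 of the 9 sets cover everything (all 126 combinations miss at least one item), so 5 is optimal.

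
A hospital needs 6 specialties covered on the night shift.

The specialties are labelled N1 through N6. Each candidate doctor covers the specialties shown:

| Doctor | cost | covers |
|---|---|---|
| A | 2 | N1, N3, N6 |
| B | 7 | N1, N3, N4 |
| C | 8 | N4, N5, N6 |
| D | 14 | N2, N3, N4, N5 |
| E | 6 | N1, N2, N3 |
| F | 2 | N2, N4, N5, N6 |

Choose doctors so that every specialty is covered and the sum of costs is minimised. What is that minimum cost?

A, F together cover every specialty (A ∪ F = {N1, N2, N3, N4, N5, N6}); total cost 2 + 2 = 4.
No covering selection has total cost below 4.

4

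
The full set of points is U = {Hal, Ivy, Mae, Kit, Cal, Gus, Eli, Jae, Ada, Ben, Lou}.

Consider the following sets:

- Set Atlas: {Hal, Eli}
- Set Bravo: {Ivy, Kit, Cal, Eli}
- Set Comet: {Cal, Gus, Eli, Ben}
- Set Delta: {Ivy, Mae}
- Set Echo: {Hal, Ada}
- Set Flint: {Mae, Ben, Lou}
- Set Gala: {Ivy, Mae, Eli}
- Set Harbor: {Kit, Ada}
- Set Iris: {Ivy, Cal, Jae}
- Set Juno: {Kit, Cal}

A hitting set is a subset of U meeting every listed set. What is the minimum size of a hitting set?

4

H = {Hal, Mae, Cal, Ada} meets every set (each contains at least one member of H), and |H| = 4.
The sets Atlas, Flint, Harbor, Iris are pairwise disjoint, so any hitting set needs a separate point for each — at least 4. Hence 4 is optimal.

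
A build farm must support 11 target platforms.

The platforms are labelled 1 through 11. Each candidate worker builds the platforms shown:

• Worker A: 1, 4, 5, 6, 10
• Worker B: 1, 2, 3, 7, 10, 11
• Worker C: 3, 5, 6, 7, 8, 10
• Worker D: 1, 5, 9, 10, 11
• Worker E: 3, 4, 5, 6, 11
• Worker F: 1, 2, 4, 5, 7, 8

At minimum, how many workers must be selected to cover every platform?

Take {D, E, F}. Their union is {1, 2, 3, 4, 5, 6, 7, 8, 9, 10, 11}, which is all 11 platforms.
Only D contains 9, so D is forced; the remaining 6 platforms need at least 2 more workers (each remaining worker adds at most 4) — so at least 3 workers are needed, and 3 is optimal.

3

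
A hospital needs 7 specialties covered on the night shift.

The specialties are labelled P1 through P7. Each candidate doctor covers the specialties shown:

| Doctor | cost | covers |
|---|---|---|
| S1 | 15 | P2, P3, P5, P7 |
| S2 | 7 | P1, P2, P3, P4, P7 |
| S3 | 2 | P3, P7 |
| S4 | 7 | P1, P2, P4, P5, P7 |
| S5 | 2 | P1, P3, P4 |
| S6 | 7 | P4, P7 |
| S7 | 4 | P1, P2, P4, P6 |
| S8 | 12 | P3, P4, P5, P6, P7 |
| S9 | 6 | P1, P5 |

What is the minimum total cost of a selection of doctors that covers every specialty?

12

S3, S7, S9 together cover every specialty (S3 ∪ S7 ∪ S9 = {P1, P2, P3, P4, P5, P6, P7}); total cost 2 + 4 + 6 = 12.
The greedy pick S5, S3, S7, S9 costs 14; no covering selection beats 12.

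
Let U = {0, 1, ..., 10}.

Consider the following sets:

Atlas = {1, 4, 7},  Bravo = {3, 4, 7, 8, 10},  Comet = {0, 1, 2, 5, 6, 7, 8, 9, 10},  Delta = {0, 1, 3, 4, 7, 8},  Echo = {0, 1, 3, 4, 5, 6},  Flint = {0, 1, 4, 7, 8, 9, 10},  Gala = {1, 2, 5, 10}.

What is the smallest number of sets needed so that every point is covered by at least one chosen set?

Bravo and Comet cover everything between them: the union {0, 1, 2, 3, 4, 5, 6, 7, 8, 9, 10} is all of U.
No single set has all 11 points (the largest, Comet, has 9), so 2 is optimal.

2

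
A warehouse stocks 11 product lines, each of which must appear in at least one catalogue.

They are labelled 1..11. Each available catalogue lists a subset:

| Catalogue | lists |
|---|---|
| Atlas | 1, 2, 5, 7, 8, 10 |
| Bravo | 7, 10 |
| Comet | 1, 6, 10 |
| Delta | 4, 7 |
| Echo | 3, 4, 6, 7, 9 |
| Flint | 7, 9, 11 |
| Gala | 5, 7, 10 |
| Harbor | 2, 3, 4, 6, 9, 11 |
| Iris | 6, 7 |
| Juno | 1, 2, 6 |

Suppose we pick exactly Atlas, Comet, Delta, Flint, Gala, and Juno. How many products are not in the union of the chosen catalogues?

Union of Atlas, Comet, Delta, Flint, Gala, Juno = {1, 2, 4, 5, 6, 7, 8, 9, 10, 11}.
Not covered: 3 — 1 product.

1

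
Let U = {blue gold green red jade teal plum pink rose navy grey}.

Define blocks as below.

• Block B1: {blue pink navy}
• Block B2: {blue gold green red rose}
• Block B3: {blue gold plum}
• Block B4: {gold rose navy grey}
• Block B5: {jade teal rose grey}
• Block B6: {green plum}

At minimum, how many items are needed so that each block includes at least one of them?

Take H = {blue, plum, rose}. Each listed block contains at least one of these, so H is a hitting set of size 3.
The blocks B1, B5, B6 are pairwise disjoint, so any hitting set needs a separate item for each — at least 3. Hence 3 is optimal.

3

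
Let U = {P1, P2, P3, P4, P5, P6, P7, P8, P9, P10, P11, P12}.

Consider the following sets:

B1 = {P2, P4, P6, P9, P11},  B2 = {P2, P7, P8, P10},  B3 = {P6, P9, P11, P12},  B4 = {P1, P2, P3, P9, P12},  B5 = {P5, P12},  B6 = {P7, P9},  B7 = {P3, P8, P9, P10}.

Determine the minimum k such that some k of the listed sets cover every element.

B1 and B2 and B4 and B5 together: B1 ∪ B2 ∪ B4 ∪ B5 = {P1, P2, P3, P4, P5, P6, P7, P8, P9, P10, P11, P12} — every element is covered.
Only B4 contains P1, so B4 is forced; the remaining 7 elements need at least 3 more sets (each remaining set adds at most 3) — so at least 4 sets are needed, and 4 is optimal.

4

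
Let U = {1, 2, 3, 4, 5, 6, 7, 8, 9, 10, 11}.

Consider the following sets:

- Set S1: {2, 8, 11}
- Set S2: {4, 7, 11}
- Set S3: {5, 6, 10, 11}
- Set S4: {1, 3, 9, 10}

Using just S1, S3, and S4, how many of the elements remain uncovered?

Union of S1, S3, S4 = {1, 2, 3, 5, 6, 8, 9, 10, 11}.
Not covered: 4, 7 — 2 elements.

2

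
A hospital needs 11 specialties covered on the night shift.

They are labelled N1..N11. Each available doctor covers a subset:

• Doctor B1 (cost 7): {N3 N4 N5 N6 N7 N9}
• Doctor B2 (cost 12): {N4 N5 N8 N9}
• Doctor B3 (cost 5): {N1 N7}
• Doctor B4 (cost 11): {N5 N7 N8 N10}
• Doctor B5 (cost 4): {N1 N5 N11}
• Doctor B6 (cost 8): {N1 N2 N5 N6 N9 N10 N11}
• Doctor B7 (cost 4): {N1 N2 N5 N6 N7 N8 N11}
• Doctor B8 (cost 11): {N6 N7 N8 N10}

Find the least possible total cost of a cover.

B1, B6, B7 together cover every specialty (B1 ∪ B6 ∪ B7 = {N1, N2, N3, N4, N5, N6, N7, N8, N9, N10, N11}); total cost 7 + 8 + 4 = 19.
No covering selection has total cost below 19.

19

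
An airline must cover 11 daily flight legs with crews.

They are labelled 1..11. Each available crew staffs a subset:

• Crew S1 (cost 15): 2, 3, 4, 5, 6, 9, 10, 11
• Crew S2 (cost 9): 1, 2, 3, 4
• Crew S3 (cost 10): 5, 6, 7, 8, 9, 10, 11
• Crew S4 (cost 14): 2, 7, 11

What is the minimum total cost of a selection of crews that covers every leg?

19

S2, S3 together cover every leg (S2 ∪ S3 = {1, 2, 3, 4, 5, 6, 7, 8, 9, 10, 11}); total cost 9 + 10 = 19.
No covering selection has total cost below 19.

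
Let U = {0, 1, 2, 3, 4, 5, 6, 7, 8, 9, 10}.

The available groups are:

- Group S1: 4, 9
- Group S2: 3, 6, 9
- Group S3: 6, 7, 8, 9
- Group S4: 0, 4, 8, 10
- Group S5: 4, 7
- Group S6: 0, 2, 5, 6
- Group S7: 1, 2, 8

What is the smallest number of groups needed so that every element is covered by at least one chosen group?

5

S2, S3, S4, S6, and S7 cover everything between them: the union {0, 1, 2, 3, 4, 5, 6, 7, 8, 9, 10} is all of U.
No 4 of the 7 groups cover everything (all 35 combinations miss at least one element), so 5 is optimal.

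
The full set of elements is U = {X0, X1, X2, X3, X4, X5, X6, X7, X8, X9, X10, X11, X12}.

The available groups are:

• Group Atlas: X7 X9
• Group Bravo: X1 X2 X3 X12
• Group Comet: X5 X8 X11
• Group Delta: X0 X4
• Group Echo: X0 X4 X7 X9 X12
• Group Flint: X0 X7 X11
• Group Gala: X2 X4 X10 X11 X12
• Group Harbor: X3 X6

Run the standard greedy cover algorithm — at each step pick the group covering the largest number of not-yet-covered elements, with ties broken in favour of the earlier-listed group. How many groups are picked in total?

Greedy: pick Echo (covers 5 new) → pick Bravo (covers 3 new) → pick Comet (covers 3 new) → pick Gala (covers 1 new) → pick Harbor (covers 1 new). Total picks: 5.

5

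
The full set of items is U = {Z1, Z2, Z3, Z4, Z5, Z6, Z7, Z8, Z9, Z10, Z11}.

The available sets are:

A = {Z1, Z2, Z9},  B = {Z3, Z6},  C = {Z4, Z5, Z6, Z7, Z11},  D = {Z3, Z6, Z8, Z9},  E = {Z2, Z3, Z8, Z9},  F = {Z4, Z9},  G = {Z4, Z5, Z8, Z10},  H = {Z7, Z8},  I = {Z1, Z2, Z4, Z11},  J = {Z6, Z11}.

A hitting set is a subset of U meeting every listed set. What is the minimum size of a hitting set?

4

The 4 items {Z2, Z4, Z6, Z8} hit every set.
No choice of 3 items meets every set, so 4 is the minimum.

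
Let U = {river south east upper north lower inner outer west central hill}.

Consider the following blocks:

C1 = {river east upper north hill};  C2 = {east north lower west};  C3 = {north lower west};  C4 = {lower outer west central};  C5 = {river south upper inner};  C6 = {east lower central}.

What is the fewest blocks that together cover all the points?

C1 and C4 and C5 together: C1 ∪ C4 ∪ C5 = {river, south, east, upper, north, lower, inner, outer, west, central, hill} — every point is covered.
Each block has at most 5 points, and 2·5 = 10 < 11 — so at least 3 blocks are needed, and 3 is optimal.

3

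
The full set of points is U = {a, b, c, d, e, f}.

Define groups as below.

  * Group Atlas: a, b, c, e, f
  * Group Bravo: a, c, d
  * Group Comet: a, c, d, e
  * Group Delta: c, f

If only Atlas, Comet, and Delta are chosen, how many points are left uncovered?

Union of Atlas, Comet, Delta = {a, b, c, d, e, f} — that's every point, so 0 are uncovered.

0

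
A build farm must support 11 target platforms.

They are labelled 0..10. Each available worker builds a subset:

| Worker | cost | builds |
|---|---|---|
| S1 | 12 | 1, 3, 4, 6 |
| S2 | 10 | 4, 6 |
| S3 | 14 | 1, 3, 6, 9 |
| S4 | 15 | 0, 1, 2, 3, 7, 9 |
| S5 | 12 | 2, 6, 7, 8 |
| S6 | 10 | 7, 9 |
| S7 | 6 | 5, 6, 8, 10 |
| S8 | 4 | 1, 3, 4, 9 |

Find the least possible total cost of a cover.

25

S4, S7, S8 together cover every platform (S4 ∪ S7 ∪ S8 = {0, 1, 2, 3, 4, 5, 6, 7, 8, 9, 10}); total cost 15 + 6 + 4 = 25.
No covering selection has total cost below 25.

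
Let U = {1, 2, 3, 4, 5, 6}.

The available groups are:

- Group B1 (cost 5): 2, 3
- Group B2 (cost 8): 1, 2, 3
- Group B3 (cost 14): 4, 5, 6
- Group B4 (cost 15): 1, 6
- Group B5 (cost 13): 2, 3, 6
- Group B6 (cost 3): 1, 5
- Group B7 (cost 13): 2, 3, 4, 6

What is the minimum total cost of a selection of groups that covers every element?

16

B6, B7 together cover every element (B6 ∪ B7 = {1, 2, 3, 4, 5, 6}); total cost 3 + 13 = 16.
The greedy pick B6, B1, B7 costs 21; no covering selection beats 16.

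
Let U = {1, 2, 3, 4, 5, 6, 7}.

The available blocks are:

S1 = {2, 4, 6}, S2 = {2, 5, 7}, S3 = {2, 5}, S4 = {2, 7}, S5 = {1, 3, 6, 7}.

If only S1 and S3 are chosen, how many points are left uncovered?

3

Union of S1, S3 = {2, 4, 5, 6}.
Not covered: 1, 3, 7 — 3 points.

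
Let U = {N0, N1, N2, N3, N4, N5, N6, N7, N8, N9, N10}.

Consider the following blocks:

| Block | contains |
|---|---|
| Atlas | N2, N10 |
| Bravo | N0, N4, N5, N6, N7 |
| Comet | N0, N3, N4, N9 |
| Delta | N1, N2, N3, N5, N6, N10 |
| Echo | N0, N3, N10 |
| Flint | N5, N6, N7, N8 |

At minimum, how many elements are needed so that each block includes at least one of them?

The 3 elements {N3, N7, N10} hit every block.
The blocks Atlas, Comet, Flint are pairwise disjoint, so any hitting set needs a separate element for each — at least 3. Hence 3 is optimal.

3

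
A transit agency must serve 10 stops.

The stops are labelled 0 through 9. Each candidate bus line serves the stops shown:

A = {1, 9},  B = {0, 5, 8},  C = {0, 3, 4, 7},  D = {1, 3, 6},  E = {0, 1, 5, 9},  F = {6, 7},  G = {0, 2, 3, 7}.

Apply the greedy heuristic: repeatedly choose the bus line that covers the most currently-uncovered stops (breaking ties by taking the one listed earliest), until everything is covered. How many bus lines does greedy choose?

5

Greedy: pick C (covers 4 new) → pick E (covers 3 new) → pick B (covers 1 new) → pick D (covers 1 new) → pick G (covers 1 new). Total picks: 5.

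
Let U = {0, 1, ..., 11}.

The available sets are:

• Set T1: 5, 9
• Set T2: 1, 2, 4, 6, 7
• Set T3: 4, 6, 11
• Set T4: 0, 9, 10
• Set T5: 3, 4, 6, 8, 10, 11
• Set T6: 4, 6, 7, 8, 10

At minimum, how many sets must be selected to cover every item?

T1 and T2 and T4 and T5 together: T1 ∪ T2 ∪ T4 ∪ T5 = {0, 1, 2, 3, 4, 5, 6, 7, 8, 9, 10, 11} — every item is covered.
No 3 of the 6 sets cover everything (all 20 combinations miss at least one item), so 4 is optimal.

4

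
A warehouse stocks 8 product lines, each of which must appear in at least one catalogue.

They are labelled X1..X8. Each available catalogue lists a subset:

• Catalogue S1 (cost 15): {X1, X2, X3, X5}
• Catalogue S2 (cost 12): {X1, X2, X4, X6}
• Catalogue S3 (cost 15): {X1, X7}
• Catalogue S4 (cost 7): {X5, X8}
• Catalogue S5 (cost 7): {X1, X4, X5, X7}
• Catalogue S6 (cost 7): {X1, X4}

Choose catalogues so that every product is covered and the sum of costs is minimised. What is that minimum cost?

41

S1, S2, S4, S5 together cover every product (S1 ∪ S2 ∪ S4 ∪ S5 = {X1, X2, X3, X4, X5, X6, X7, X8}); total cost 15 + 12 + 7 + 7 = 41.
No covering selection has total cost below 41.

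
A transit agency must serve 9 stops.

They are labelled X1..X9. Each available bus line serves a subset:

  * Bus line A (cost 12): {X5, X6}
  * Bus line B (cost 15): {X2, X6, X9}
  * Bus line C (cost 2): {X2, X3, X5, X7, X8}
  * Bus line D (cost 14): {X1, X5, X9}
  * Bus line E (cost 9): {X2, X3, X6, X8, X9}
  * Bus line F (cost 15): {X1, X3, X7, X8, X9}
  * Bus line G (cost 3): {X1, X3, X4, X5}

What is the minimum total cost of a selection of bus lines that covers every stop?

C, E, G together cover every stop (C ∪ E ∪ G = {X1, X2, X3, X4, X5, X6, X7, X8, X9}); total cost 2 + 9 + 3 = 14.
No covering selection has total cost below 14.

14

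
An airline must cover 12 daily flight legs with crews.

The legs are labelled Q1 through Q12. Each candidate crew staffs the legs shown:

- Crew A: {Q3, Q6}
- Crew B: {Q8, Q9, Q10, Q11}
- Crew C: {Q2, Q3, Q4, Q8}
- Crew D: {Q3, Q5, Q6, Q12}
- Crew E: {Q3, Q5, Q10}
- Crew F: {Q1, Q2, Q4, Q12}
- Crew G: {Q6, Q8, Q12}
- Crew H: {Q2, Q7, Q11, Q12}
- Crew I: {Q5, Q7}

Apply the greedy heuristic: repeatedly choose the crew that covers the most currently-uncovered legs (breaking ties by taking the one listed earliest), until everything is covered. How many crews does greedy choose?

4

Greedy: pick B (covers 4 new) → pick D (covers 4 new) → pick F (covers 3 new) → pick H (covers 1 new). Total picks: 4.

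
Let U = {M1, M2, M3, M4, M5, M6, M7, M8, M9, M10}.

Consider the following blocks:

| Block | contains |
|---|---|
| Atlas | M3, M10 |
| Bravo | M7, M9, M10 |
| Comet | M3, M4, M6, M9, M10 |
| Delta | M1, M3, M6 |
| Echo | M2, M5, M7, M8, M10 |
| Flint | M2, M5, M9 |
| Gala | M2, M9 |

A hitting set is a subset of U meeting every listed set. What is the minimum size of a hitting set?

3

H = {M1, M9, M10} meets every block (each contains at least one member of H), and |H| = 3.
No choice of 2 points meets every block, so 3 is the minimum.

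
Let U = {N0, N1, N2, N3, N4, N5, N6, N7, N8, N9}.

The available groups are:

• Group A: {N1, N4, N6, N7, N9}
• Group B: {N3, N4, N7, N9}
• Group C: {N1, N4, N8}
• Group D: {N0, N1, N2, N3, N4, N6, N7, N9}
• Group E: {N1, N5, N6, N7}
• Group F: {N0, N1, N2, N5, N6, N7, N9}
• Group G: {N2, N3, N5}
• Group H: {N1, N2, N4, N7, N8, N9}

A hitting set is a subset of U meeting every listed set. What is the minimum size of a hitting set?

The 2 points {N4, N5} hit every group.
The groups C, G are pairwise disjoint, so any hitting set needs a separate point for each — at least 2. Hence 2 is optimal.

2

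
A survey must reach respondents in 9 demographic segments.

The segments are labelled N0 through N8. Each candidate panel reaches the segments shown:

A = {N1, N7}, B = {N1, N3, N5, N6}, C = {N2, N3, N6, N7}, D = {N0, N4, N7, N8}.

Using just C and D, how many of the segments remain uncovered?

Union of C, D = {N0, N2, N3, N4, N6, N7, N8}.
Not covered: N1, N5 — 2 segments.

2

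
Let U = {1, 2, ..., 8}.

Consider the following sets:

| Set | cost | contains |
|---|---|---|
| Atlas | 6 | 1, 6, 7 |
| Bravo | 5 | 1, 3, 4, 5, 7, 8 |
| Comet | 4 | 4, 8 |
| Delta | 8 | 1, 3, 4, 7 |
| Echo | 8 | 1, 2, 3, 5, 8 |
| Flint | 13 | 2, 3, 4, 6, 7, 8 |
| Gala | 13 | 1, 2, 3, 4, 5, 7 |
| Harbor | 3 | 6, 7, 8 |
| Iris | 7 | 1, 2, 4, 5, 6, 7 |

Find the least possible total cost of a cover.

12

Bravo, Iris together cover every item (Bravo ∪ Iris = {1, 2, 3, 4, 5, 6, 7, 8}); total cost 5 + 7 = 12.
The greedy pick Bravo, Harbor, Iris costs 15; no covering selection beats 12.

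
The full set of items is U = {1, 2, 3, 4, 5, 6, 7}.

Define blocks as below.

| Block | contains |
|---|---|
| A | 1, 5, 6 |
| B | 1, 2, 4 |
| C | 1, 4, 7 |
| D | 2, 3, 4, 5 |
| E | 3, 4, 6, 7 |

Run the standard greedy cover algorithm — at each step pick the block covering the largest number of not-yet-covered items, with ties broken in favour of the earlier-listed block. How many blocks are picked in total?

3

Greedy: pick D (covers 4 new) → pick A (covers 2 new) → pick C (covers 1 new). Total picks: 3.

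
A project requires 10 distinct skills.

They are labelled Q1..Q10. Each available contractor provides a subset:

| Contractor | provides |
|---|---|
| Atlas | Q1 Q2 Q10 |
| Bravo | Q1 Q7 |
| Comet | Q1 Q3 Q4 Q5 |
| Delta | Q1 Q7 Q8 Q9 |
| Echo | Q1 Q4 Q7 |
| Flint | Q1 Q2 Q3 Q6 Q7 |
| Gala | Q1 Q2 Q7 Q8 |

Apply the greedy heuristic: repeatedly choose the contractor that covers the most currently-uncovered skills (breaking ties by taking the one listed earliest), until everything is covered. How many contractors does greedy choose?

Greedy: pick Flint (covers 5 new) → pick Comet (covers 2 new) → pick Delta (covers 2 new) → pick Atlas (covers 1 new). Total picks: 4.

4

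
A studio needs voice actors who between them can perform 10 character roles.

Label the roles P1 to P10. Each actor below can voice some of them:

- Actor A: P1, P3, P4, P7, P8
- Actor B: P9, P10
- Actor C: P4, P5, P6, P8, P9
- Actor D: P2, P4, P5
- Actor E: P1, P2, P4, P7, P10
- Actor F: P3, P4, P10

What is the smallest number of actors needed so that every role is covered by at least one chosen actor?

Take {C, E, F}. Their union is {P1, P2, P3, P4, P5, P6, P7, P8, P9, P10}, which is all 10 roles.
Only C contains P6, so C is forced; the remaining 5 roles need at least 2 more actors (each remaining actor adds at most 4) — so at least 3 actors are needed, and 3 is optimal.

3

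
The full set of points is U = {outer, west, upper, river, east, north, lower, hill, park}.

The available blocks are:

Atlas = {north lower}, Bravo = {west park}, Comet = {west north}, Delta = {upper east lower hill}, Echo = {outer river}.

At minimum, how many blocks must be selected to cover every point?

Atlas, Bravo, Delta, and Echo cover everything between them: the union {outer, west, upper, river, east, north, lower, hill, park} is all of U.
Only Delta contains upper, so Delta is forced; the remaining 5 points need at least 3 more blocks (each remaining block adds at most 2) — so at least 4 blocks are needed, and 4 is optimal.

4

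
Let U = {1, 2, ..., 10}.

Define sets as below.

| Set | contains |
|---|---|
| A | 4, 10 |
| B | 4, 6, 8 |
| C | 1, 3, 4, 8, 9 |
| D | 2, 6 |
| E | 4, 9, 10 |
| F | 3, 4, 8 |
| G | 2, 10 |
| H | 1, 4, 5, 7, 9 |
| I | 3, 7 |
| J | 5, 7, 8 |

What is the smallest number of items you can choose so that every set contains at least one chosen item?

The 3 items {2, 4, 7} hit every set.
The sets A, D, J are pairwise disjoint, so any hitting set needs a separate item for each — at least 3. Hence 3 is optimal.

3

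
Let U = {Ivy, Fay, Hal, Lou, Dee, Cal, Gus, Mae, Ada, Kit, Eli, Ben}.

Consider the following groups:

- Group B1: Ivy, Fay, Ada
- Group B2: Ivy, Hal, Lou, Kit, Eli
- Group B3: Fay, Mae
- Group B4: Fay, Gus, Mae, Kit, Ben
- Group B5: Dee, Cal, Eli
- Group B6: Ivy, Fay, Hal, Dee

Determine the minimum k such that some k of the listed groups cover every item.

4

B1, B2, B4, and B5 cover everything between them: the union {Ivy, Fay, Hal, Lou, Dee, Cal, Gus, Mae, Ada, Kit, Eli, Ben} is all of U.
Only B1 contains Ada, so B1 is forced; the remaining 9 items need at least 3 more groups (each remaining group adds at most 4) — so at least 4 groups are needed, and 4 is optimal.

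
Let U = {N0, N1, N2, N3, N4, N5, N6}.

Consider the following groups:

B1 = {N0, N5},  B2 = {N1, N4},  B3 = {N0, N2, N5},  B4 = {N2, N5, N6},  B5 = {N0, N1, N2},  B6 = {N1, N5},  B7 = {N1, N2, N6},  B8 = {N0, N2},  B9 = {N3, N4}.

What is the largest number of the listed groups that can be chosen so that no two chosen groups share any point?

3

B1, B7, B9 are pairwise disjoint (B1={N0,N5}; B7={N1,N2,N6}; B9={N3,N4}).
Every remaining group overlaps one of these, and no 4 of the listed groups are pairwise disjoint, so 3 is the maximum.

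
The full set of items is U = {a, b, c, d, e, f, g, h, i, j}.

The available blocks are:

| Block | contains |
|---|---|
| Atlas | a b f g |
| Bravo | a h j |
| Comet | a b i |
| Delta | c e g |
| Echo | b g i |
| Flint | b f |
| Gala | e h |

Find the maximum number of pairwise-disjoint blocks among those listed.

3

Bravo, Delta, Flint are pairwise disjoint (Bravo={a,h,j}; Delta={c,e,g}; Flint={b,f}).
Every remaining block overlaps one of these, and no 4 of the listed blocks are pairwise disjoint, so 3 is the maximum.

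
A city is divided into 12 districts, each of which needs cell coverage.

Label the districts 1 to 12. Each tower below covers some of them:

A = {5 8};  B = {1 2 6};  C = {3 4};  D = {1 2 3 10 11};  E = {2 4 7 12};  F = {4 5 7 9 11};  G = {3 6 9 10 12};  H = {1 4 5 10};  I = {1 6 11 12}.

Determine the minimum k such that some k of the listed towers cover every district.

A and D and E and G together: A ∪ D ∪ E ∪ G = {1, 2, 3, 4, 5, 6, 7, 8, 9, 10, 11, 12} — every district is covered.
No 3 of the 9 towers cover everything (all 84 combinations miss at least one district), so 4 is optimal.

4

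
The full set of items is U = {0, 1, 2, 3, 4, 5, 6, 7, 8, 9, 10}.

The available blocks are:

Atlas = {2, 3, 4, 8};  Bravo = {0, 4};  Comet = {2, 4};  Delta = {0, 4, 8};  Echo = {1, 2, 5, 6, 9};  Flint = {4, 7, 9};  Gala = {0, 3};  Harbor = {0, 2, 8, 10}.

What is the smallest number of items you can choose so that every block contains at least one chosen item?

H = {0, 4, 5} meets every block (each contains at least one member of H), and |H| = 3.
No choice of 2 items meets every block, so 3 is the minimum.

3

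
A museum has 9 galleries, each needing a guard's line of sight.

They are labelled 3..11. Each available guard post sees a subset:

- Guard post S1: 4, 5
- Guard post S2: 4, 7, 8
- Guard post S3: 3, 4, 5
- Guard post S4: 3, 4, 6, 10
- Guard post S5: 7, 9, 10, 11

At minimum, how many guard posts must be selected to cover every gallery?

4

Take {S2, S3, S4, S5}. Their union is {3, 4, 5, 6, 7, 8, 9, 10, 11}, which is all 9 galleries.
No 3 of the 5 guard posts cover everything (all 10 combinations miss at least one gallery), so 4 is optimal.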